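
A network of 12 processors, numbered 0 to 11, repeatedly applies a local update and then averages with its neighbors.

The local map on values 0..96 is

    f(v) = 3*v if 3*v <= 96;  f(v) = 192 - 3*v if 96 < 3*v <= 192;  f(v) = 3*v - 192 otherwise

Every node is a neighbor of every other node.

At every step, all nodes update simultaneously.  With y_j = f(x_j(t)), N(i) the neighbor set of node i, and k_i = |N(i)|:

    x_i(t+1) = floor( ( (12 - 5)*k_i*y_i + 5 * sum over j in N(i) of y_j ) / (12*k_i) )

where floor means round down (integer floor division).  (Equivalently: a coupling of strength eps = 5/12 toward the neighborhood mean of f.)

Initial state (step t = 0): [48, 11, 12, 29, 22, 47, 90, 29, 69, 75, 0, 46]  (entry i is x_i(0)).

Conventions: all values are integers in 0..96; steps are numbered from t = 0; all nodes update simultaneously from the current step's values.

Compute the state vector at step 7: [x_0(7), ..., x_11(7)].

Answer: [75, 26, 40, 70, 65, 70, 75, 70, 26, 26, 29, 70]

Derivation:
t=0: [48, 11, 12, 29, 22, 47, 90, 29, 69, 75, 0, 46]
t=1: [48, 40, 41, 69, 58, 50, 64, 69, 30, 40, 22, 51]
t=2: [46, 59, 58, 28, 30, 43, 20, 28, 69, 59, 56, 41]
t=3: [51, 30, 32, 68, 71, 56, 55, 68, 30, 30, 35, 60]
t=4: [44, 71, 75, 29, 34, 35, 37, 29, 71, 71, 70, 29]
t=5: [58, 37, 44, 73, 75, 73, 70, 73, 37, 37, 36, 73]
t=6: [31, 65, 54, 36, 39, 36, 31, 36, 65, 65, 67, 36]
t=7: [75, 26, 40, 70, 65, 70, 75, 70, 26, 26, 29, 70]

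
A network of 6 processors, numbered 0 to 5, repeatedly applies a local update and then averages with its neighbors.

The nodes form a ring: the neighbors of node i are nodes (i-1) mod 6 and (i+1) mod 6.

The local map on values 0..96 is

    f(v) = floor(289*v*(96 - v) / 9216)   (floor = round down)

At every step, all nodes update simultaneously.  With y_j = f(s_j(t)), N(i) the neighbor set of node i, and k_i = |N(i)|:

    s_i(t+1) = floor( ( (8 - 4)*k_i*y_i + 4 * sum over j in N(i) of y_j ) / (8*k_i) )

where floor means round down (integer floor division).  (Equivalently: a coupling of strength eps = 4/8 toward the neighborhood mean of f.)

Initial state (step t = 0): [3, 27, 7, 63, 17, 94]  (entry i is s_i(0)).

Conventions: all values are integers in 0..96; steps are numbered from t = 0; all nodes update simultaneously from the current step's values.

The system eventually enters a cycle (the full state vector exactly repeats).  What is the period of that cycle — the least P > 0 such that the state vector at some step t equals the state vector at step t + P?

Answer: 2
Key observation: The state at step 9, [65, 65, 65, 65, 65, 65], reappears at step 11 — and no state repeats earlier — so the cycle the system enters has period 2.

Derivation:
t=0: [3, 27, 7, 63, 17, 94]
t=1: [19, 35, 40, 47, 38, 15]
t=2: [48, 61, 69, 70, 62, 47]
t=3: [70, 65, 59, 59, 65, 70]
t=4: [58, 62, 66, 66, 62, 58]
t=5: [68, 65, 63, 63, 65, 68]
t=6: [60, 62, 64, 64, 62, 60]
t=7: [66, 65, 64, 64, 65, 66]
t=8: [62, 63, 63, 63, 63, 62]
t=9: [65, 65, 65, 65, 65, 65]
t=10: [63, 63, 63, 63, 63, 63]
t=11: [65, 65, 65, 65, 65, 65]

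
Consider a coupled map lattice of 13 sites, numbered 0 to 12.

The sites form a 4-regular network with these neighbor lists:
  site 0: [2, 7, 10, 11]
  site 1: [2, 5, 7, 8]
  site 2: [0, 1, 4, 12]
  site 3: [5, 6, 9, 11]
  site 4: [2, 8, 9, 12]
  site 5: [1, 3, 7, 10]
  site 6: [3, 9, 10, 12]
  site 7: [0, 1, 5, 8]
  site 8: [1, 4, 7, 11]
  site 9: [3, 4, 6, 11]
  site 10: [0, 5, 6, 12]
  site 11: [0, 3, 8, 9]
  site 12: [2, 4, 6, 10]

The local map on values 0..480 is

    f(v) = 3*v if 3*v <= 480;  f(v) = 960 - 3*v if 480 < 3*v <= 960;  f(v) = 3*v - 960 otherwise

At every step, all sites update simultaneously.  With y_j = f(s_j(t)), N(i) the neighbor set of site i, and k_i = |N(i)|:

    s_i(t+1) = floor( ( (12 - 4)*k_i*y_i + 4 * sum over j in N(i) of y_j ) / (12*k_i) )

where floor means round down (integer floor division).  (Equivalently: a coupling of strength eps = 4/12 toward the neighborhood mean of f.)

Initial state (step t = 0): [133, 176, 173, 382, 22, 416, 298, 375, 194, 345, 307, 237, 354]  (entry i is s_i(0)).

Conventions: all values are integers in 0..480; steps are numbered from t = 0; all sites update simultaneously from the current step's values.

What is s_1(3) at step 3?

Simulating step by step:
t=0: [133, 176, 173, 382, 22, 416, 298, 375, 194, 345, 307, 237, 354]
t=1: [340, 394, 377, 180, 127, 260, 77, 234, 328, 97, 97, 252, 119]
t=2: [117, 200, 199, 355, 324, 219, 267, 212, 104, 297, 263, 202, 327]
t=3: [335, 348, 304, 143, 71, 282, 136, 326, 295, 98, 183, 305, 72]

Answer: s_1(3) = 348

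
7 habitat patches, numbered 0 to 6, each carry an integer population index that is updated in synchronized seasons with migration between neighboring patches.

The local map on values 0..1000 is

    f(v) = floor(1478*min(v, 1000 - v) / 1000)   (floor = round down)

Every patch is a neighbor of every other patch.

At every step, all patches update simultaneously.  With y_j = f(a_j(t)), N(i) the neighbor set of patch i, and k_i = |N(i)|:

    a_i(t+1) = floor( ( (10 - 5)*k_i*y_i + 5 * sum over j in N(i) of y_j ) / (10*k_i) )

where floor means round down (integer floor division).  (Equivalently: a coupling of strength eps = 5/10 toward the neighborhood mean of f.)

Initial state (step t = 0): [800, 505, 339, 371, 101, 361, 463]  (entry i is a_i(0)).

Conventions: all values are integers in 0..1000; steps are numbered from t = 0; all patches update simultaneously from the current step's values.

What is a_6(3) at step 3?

Answer: a_6(3) = 525

Derivation:
t=0: [800, 505, 339, 371, 101, 361, 463]
t=1: [409, 591, 495, 515, 348, 508, 571]
t=2: [629, 629, 682, 675, 591, 680, 641]
t=3: [532, 532, 500, 504, 556, 501, 525]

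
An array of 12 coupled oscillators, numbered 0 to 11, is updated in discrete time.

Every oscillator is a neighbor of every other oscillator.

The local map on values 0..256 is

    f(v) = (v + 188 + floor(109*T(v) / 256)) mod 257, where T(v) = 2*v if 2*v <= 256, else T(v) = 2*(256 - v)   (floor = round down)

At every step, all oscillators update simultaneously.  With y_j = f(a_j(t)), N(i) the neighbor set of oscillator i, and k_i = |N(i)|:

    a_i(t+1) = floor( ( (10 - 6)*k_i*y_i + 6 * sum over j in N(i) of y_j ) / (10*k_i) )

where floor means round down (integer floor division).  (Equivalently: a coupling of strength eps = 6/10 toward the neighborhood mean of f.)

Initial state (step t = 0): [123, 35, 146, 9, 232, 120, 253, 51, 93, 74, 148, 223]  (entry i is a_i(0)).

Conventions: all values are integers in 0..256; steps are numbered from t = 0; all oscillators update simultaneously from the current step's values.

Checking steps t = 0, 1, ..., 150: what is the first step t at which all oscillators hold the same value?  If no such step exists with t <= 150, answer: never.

Answer: 3
Key observation: Synchronization is absorbing here: once all oscillators are equal they stay equal, and step 3 is the first all-equal step.

Derivation:
t=0: [123, 35, 146, 9, 232, 120, 253, 51, 93, 74, 148, 223]  (not all equal)
t=1: [155, 188, 159, 171, 164, 153, 165, 109, 136, 124, 159, 164]  (not all equal)
t=2: [169, 170, 169, 170, 169, 169, 169, 155, 168, 165, 169, 169]  (not all equal)
t=3: [173, 173, 173, 173, 173, 173, 173, 173, 173, 173, 173, 173]  (all equal)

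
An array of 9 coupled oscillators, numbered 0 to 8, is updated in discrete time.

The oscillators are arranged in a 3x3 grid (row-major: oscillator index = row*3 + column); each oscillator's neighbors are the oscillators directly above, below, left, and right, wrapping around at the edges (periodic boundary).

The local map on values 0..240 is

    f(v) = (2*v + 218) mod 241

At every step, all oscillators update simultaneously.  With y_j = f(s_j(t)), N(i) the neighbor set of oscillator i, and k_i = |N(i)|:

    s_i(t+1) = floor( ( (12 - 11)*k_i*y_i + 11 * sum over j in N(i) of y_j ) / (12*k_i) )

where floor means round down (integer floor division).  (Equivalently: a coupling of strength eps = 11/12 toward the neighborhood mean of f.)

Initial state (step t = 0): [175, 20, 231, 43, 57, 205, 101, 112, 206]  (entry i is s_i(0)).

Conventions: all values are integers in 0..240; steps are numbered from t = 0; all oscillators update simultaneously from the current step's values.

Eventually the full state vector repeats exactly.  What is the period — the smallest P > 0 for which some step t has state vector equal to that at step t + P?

Answer: 24
Key observation: The state at step 28, [8, 8, 8, 8, 8, 8, 8, 8, 8], reappears at step 52 — and no state repeats earlier — so the cycle the system enters has period 24.

Derivation:
t=0: [175, 20, 231, 43, 57, 205, 101, 112, 206]
t=1: [111, 133, 107, 120, 105, 126, 129, 116, 178]
t=2: [164, 180, 135, 212, 166, 176, 183, 135, 205]
t=3: [88, 41, 90, 87, 85, 94, 94, 94, 58]
t=4: [134, 147, 120, 156, 136, 139, 142, 120, 157]
t=5: [72, 104, 40, 14, 71, 75, 74, 42, 111]
t=6: [95, 97, 149, 113, 96, 97, 98, 149, 101]
t=7: [147, 106, 160, 172, 146, 148, 148, 161, 109]
t=8: [84, 55, 106, 34, 84, 84, 85, 106, 57]
t=9: [119, 160, 123, 137, 118, 119, 119, 123, 161]
t=10: [133, 204, 143, 197, 133, 133, 133, 142, 205]
t=11: [68, 22, 69, 12, 68, 68, 68, 69, 22]
t=12: [66, 106, 71, 103, 66, 66, 66, 71, 106]
t=13: [146, 120, 146, 115, 146, 146, 146, 146, 120]
t=14: [112, 43, 114, 42, 112, 112, 112, 114, 43]
t=15: [138, 191, 138, 189, 138, 138, 138, 138, 191]
t=16: [59, 20, 60, 20, 59, 59, 59, 60, 20]
t=17: [59, 89, 59, 88, 59, 59, 59, 59, 89]
t=18: [122, 100, 122, 99, 122, 122, 122, 122, 100]
t=19: [200, 217, 200, 217, 200, 200, 200, 200, 217]
t=20: [151, 138, 151, 138, 151, 151, 151, 151, 138]
t=21: [26, 35, 26, 35, 26, 26, 26, 26, 35]
t=22: [37, 30, 37, 30, 37, 37, 37, 37, 30]
t=23: [44, 49, 44, 49, 44, 44, 44, 44, 49]
t=24: [69, 65, 69, 65, 69, 69, 69, 69, 65]
t=25: [111, 114, 111, 114, 111, 111, 111, 111, 114]
t=26: [201, 199, 201, 199, 201, 201, 201, 201, 199]
t=27: [136, 137, 136, 137, 136, 136, 136, 136, 137]
t=28: [8, 8, 8, 8, 8, 8, 8, 8, 8]
t=29: [234, 234, 234, 234, 234, 234, 234, 234, 234]
t=30: [204, 204, 204, 204, 204, 204, 204, 204, 204]
t=31: [144, 144, 144, 144, 144, 144, 144, 144, 144]
t=32: [24, 24, 24, 24, 24, 24, 24, 24, 24]
t=33: [25, 25, 25, 25, 25, 25, 25, 25, 25]
t=34: [27, 27, 27, 27, 27, 27, 27, 27, 27]
t=35: [31, 31, 31, 31, 31, 31, 31, 31, 31]
t=36: [39, 39, 39, 39, 39, 39, 39, 39, 39]
t=37: [55, 55, 55, 55, 55, 55, 55, 55, 55]
t=38: [87, 87, 87, 87, 87, 87, 87, 87, 87]
t=39: [151, 151, 151, 151, 151, 151, 151, 151, 151]
t=40: [38, 38, 38, 38, 38, 38, 38, 38, 38]
t=41: [53, 53, 53, 53, 53, 53, 53, 53, 53]
t=42: [83, 83, 83, 83, 83, 83, 83, 83, 83]
t=43: [143, 143, 143, 143, 143, 143, 143, 143, 143]
t=44: [22, 22, 22, 22, 22, 22, 22, 22, 22]
t=45: [21, 21, 21, 21, 21, 21, 21, 21, 21]
t=46: [19, 19, 19, 19, 19, 19, 19, 19, 19]
t=47: [15, 15, 15, 15, 15, 15, 15, 15, 15]
t=48: [7, 7, 7, 7, 7, 7, 7, 7, 7]
t=49: [232, 232, 232, 232, 232, 232, 232, 232, 232]
t=50: [200, 200, 200, 200, 200, 200, 200, 200, 200]
t=51: [136, 136, 136, 136, 136, 136, 136, 136, 136]
t=52: [8, 8, 8, 8, 8, 8, 8, 8, 8]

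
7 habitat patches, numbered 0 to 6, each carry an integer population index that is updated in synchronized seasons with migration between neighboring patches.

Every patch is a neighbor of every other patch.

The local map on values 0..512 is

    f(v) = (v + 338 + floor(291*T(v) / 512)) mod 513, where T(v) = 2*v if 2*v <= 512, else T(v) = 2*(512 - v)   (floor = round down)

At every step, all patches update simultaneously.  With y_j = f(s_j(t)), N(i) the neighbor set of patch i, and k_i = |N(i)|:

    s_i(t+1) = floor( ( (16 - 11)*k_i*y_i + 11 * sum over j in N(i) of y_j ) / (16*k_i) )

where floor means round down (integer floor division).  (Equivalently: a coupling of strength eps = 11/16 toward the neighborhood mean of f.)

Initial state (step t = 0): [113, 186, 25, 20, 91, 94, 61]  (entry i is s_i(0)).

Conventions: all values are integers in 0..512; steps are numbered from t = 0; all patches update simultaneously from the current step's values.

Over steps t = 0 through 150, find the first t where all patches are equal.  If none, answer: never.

Answer: 4
Key observation: Synchronization is absorbing here: once all patches are equal they stay equal, and step 4 is the first all-equal step.

Derivation:
t=0: [113, 186, 25, 20, 91, 94, 61]  (not all equal)
t=1: [193, 223, 257, 255, 183, 184, 272]  (not all equal)
t=2: [285, 298, 311, 311, 281, 281, 311]  (not all equal)
t=3: [366, 366, 365, 365, 366, 366, 365]  (not all equal)
t=4: [356, 356, 356, 356, 356, 356, 356]  (all equal)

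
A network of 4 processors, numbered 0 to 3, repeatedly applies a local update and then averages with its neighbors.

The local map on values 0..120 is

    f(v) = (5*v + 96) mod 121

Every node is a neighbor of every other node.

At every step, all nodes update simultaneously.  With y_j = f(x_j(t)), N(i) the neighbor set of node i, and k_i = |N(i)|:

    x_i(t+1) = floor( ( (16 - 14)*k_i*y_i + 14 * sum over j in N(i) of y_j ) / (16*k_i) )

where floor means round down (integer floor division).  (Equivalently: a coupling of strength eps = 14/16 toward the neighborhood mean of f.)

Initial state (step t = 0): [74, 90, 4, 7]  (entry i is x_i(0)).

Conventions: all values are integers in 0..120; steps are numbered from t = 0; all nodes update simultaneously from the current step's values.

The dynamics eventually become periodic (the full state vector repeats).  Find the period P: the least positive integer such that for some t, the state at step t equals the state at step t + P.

Simulating step by step:
t=0: [74, 90, 4, 7]
t=1: [67, 74, 65, 83]
t=2: [63, 57, 65, 70]
t=3: [52, 57, 50, 46]
t=4: [74, 90, 76, 79]
t=5: [65, 72, 64, 81]
t=6: [54, 48, 55, 61]
t=7: [41, 26, 40, 35]
t=8: [62, 54, 63, 67]
t=9: [40, 46, 39, 35]
t=10: [54, 49, 54, 58]
t=11: [36, 20, 36, 33]
t=12: [41, 34, 41, 44]
t=13: [53, 59, 53, 50]
t=14: [88, 103, 88, 90]
t=15: [41, 49, 41, 39]
t=16: [67, 61, 67, 69]
t=17: [62, 67, 62, 60]
t=18: [47, 43, 47, 49]
t=19: [86, 89, 86, 84]
t=20: [43, 40, 43, 45]
t=21: [67, 70, 67, 65]
t=22: [69, 66, 69, 71]
t=23: [76, 79, 76, 74]
t=24: [79, 96, 79, 80]
t=25: [33, 19, 33, 32]
t=26: [32, 23, 32, 33]
t=27: [37, 24, 37, 36]
t=28: [53, 44, 53, 54]
t=29: [72, 79, 72, 91]
t=30: [60, 74, 60, 64]
t=31: [59, 47, 59, 55]
t=32: [39, 29, 39, 43]
t=33: [75, 63, 75, 72]
t=34: [86, 96, 86, 88]
t=35: [59, 51, 59, 57]
t=36: [48, 35, 48, 50]
t=37: [77, 88, 77, 76]
t=38: [97, 108, 97, 98]
t=39: [79, 90, 79, 78]
t=40: [21, 12, 21, 22]
t=41: [68, 75, 68, 67]
t=42: [81, 75, 81, 82]
t=43: [45, 29, 45, 44]
t=44: [89, 82, 89, 90]
t=45: [48, 54, 48, 47]
t=46: [66, 81, 66, 66]
t=47: [49, 57, 49, 49]
t=48: [75, 88, 75, 75]
t=49: [91, 101, 91, 91]
t=50: [81, 73, 81, 81]
t=51: [40, 27, 40, 40]
t=52: [70, 61, 70, 70]
t=53: [69, 77, 69, 69]
t=54: [89, 83, 89, 89]
t=55: [48, 53, 48, 48]
t=56: [101, 97, 101, 101]
t=57: [111, 114, 111, 111]
t=58: [50, 47, 50, 50]
t=59: [99, 102, 99, 99]
t=60: [76, 93, 76, 76]
t=61: [102, 108, 102, 102]
t=62: [9, 4, 9, 9]
t=63: [48, 32, 48, 48]
t=64: [70, 84, 70, 70]
t=65: [68, 76, 68, 68]
t=66: [84, 78, 84, 84]
t=67: [23, 28, 23, 23]
t=68: [97, 93, 97, 97]
t=69: [91, 94, 91, 91]
t=70: [71, 68, 71, 71]
t=71: [83, 86, 83, 83]
t=72: [31, 28, 31, 31]
t=73: [39, 22, 39, 39]
t=74: [59, 53, 59, 59]
t=75: [54, 39, 54, 54]
t=76: [16, 8, 16, 16]
t=77: [43, 50, 43, 43]
t=78: [79, 73, 79, 79]
t=79: [33, 18, 33, 33]
t=80: [32, 24, 32, 32]
t=81: [37, 24, 37, 37]
t=82: [55, 46, 55, 55]
t=83: [30, 17, 30, 30]
t=84: [20, 11, 20, 20]
t=85: [61, 69, 61, 61]
t=86: [49, 43, 49, 49]
t=87: [90, 95, 90, 90]
t=88: [69, 65, 69, 69]
t=89: [72, 75, 72, 72]
t=90: [97, 94, 97, 97]
t=91: [92, 95, 92, 92]
t=92: [76, 73, 76, 76]
t=93: [108, 111, 108, 108]
t=94: [35, 32, 35, 35]
t=95: [24, 27, 24, 24]
t=96: [99, 96, 99, 99]
t=97: [102, 105, 102, 102]
t=98: [5, 2, 5, 5]
t=99: [30, 13, 30, 30]
t=100: [14, 8, 14, 14]
t=101: [36, 41, 36, 36]
t=102: [41, 37, 41, 41]
t=103: [53, 56, 53, 53]
t=104: [88, 105, 88, 88]
t=105: [41, 47, 41, 41]
t=106: [67, 62, 67, 67]
t=107: [60, 64, 60, 60]
t=108: [38, 35, 38, 38]
t=109: [39, 42, 39, 39]
t=110: [53, 50, 53, 53]
t=111: [114, 117, 114, 114]
t=112: [65, 62, 65, 65]
t=113: [53, 56, 53, 53]

Answer: 10
Key observation: The state at step 103, [53, 56, 53, 53], reappears at step 113 — and no state repeats earlier — so the cycle the system enters has period 10.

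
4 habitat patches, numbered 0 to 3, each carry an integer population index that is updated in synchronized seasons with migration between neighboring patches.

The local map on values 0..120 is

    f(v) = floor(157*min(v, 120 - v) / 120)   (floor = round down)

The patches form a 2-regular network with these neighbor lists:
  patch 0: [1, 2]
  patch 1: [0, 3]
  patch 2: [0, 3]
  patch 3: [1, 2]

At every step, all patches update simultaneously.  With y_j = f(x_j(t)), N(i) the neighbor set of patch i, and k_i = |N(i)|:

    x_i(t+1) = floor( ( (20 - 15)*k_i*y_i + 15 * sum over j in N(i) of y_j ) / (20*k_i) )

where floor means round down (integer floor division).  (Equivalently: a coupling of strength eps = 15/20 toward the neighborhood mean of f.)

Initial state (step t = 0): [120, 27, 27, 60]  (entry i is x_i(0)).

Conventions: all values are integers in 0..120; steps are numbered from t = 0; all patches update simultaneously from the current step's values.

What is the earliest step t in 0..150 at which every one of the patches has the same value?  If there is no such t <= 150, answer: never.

Simulating step by step:
t=0: [120, 27, 27, 60]  (not all equal)
t=1: [26, 38, 38, 45]  (not all equal)
t=2: [45, 46, 46, 51]  (not all equal)
t=3: [59, 61, 61, 61]  (not all equal)
t=4: [77, 77, 77, 77]  (all equal)

Answer: 4
Key observation: Synchronization is absorbing here: once all patches are equal they stay equal, and step 4 is the first all-equal step.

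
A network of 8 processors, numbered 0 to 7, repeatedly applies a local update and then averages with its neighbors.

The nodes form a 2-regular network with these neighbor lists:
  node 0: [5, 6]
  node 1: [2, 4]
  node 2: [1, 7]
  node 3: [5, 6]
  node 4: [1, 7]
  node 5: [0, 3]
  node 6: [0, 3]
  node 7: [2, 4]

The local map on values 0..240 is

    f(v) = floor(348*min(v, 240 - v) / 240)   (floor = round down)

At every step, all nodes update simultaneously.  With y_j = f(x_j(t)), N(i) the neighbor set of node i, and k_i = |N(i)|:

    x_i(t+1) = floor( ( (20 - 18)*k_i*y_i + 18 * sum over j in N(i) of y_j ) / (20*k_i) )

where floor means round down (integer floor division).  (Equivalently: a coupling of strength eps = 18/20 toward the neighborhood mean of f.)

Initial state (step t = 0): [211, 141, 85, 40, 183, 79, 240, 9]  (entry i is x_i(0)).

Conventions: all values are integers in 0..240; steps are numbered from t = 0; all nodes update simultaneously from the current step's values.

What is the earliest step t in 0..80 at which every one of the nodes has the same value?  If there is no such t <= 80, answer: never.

Simulating step by step:
t=0: [211, 141, 85, 40, 183, 79, 240, 9]  (not all equal)
t=1: [55, 106, 82, 57, 78, 56, 45, 93]  (not all equal)
t=2: [73, 119, 140, 73, 140, 80, 78, 117]  (not all equal)
t=3: [113, 147, 167, 113, 167, 106, 105, 147]  (not all equal)
t=4: [153, 107, 131, 153, 131, 162, 161, 107]  (not all equal)
t=5: [114, 157, 155, 114, 155, 124, 124, 157]  (not all equal)
t=6: [167, 122, 120, 167, 120, 165, 165, 122]  (not all equal)
t=7: [107, 173, 171, 107, 171, 105, 105, 173]  (not all equal)
t=8: [152, 99, 97, 152, 97, 154, 154, 99]  (not all equal)
t=9: [124, 140, 142, 124, 142, 126, 126, 140]  (not all equal)
t=10: [165, 142, 144, 165, 144, 167, 167, 142]  (not all equal)
t=11: [105, 139, 141, 105, 141, 107, 107, 139]  (not all equal)
t=12: [154, 143, 145, 154, 145, 152, 152, 143]  (not all equal)
t=13: [126, 137, 139, 126, 139, 124, 124, 137]  (not all equal)
t=14: [167, 146, 148, 167, 148, 165, 165, 146]  (not all equal)
t=15: [107, 133, 135, 107, 135, 105, 105, 133]  (not all equal)
t=16: [152, 152, 154, 152, 154, 154, 154, 152]  (not all equal)
t=17: [124, 124, 126, 124, 126, 126, 126, 124]  (not all equal)
t=18: [165, 165, 167, 165, 167, 167, 167, 165]  (not all equal)
t=19: [105, 105, 107, 105, 107, 107, 107, 105]  (not all equal)
t=20: [154, 154, 152, 154, 152, 152, 152, 154]  (not all equal)
t=21: [126, 126, 124, 126, 124, 124, 124, 126]  (not all equal)
t=22: [167, 167, 165, 167, 165, 165, 165, 167]  (not all equal)
t=23: [107, 107, 105, 107, 105, 105, 105, 107]  (not all equal)
t=24: [152, 152, 154, 152, 154, 154, 154, 152]  (not all equal)

Answer: never
Key observation: The state at step 16 reappears at step 24 — the system is in a cycle of period 8 from step 16 on.  No step 0..24 is synchronized, and the cycle repeats forever, so no step up to 80 (or ever) has all nodes equal.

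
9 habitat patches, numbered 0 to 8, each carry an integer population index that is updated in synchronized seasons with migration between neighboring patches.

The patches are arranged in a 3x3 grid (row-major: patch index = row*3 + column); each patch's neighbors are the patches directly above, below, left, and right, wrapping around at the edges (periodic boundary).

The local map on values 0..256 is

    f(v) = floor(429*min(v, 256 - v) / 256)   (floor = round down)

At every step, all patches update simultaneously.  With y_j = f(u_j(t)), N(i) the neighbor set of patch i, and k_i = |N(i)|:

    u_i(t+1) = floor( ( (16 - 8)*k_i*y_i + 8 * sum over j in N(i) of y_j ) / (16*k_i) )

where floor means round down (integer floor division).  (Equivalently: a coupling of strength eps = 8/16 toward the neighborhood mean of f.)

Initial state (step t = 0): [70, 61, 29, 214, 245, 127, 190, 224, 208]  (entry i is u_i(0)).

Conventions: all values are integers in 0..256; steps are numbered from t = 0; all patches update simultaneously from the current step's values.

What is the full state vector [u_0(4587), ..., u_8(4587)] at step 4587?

Simulating step by step:
t=0: [70, 61, 29, 214, 245, 127, 190, 224, 208]
t=1: [99, 80, 87, 92, 63, 133, 95, 65, 92]
t=2: [156, 132, 154, 156, 127, 172, 152, 123, 154]
t=3: [173, 197, 170, 170, 196, 159, 175, 198, 171]
t=4: [134, 109, 139, 139, 112, 147, 132, 107, 138]
t=5: [199, 186, 193, 195, 185, 188, 200, 186, 194]
t=6: [99, 112, 106, 103, 115, 110, 98, 112, 105]
t=7: [170, 183, 177, 174, 187, 181, 169, 183, 176]
t=8: [139, 125, 131, 134, 120, 127, 139, 125, 132]
t=9: [200, 206, 207, 202, 204, 208, 200, 206, 206]
t=10: [90, 84, 83, 89, 85, 82, 90, 84, 83]
t=11: [147, 141, 140, 146, 141, 139, 147, 141, 140]
t=12: [185, 191, 192, 186, 191, 193, 185, 191, 192]
t=13: [115, 109, 108, 114, 108, 107, 115, 109, 108]
t=14: [189, 182, 181, 188, 181, 180, 189, 182, 181]
t=15: [115, 122, 123, 116, 123, 124, 115, 122, 123]
t=16: [195, 203, 204, 196, 204, 205, 195, 203, 204]
t=17: [98, 89, 88, 97, 88, 87, 98, 89, 88]
t=18: [159, 150, 149, 158, 149, 147, 159, 150, 149]
t=19: [166, 175, 177, 167, 177, 178, 166, 175, 177]
t=20: [145, 136, 134, 144, 134, 133, 145, 136, 134]
t=21: [190, 199, 201, 191, 201, 202, 190, 199, 201]
t=22: [105, 96, 94, 104, 94, 93, 105, 96, 94]
t=23: [170, 161, 159, 169, 159, 158, 170, 161, 159]
t=24: [148, 157, 159, 149, 159, 160, 148, 157, 159]
t=25: [175, 166, 164, 174, 164, 163, 175, 166, 164]
t=26: [139, 149, 151, 140, 151, 152, 139, 149, 151]
t=27: [191, 180, 178, 189, 178, 176, 191, 180, 178]
t=28: [113, 125, 127, 116, 127, 129, 113, 125, 127]
t=29: [195, 207, 208, 197, 209, 209, 195, 207, 208]
t=30: [96, 83, 82, 94, 81, 81, 96, 83, 82]
t=31: [154, 140, 139, 152, 138, 138, 154, 140, 139]
t=32: [176, 191, 192, 178, 193, 193, 176, 191, 192]
t=33: [126, 110, 110, 124, 108, 108, 126, 110, 110]
t=34: [203, 186, 186, 201, 184, 184, 203, 186, 186]
t=35: [95, 113, 113, 98, 115, 115, 95, 113, 113]
t=36: [167, 185, 185, 169, 187, 187, 167, 185, 185]
t=37: [140, 121, 121, 138, 119, 119, 140, 121, 121]
t=38: [196, 200, 200, 196, 199, 199, 196, 200, 200]
t=39: [98, 94, 94, 98, 95, 95, 98, 94, 94]
t=40: [162, 158, 158, 162, 159, 159, 162, 158, 158]
t=41: [158, 162, 162, 158, 161, 161, 158, 162, 162]
t=42: [162, 158, 158, 162, 159, 159, 162, 158, 158]

Answer: [158, 162, 162, 158, 161, 161, 158, 162, 162]
Key observation: The state at step 40, [162, 158, 158, 162, 159, 159, 162, 158, 158], reappears at step 42: the system is in a cycle of period 2 from step 40 on.  Therefore the state at step 4587 equals the state at step 40 + ((4587 - 40) mod 2) = 41, which is [158, 162, 162, 158, 161, 161, 158, 162, 162].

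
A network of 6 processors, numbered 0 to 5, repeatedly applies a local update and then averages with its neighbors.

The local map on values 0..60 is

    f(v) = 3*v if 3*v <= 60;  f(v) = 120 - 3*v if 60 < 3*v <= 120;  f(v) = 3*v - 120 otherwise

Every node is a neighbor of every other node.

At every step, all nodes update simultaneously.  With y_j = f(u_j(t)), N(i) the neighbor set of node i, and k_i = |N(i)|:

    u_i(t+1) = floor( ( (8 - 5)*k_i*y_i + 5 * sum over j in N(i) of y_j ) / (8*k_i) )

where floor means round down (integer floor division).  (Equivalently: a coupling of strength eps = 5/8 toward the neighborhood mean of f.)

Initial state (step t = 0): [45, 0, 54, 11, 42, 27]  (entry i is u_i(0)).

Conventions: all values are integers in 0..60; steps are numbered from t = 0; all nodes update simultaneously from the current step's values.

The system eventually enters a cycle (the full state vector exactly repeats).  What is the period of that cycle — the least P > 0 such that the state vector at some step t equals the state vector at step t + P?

Simulating step by step:
t=0: [45, 0, 54, 11, 42, 27]
t=1: [20, 16, 27, 25, 18, 26]
t=2: [51, 48, 45, 47, 49, 46]
t=3: [25, 23, 21, 22, 24, 21]
t=4: [50, 51, 53, 52, 51, 53]
t=5: [33, 34, 36, 35, 34, 36]
t=6: [17, 16, 15, 15, 16, 15]
t=7: [48, 47, 46, 46, 47, 46]
t=8: [21, 20, 19, 19, 20, 19]
t=9: [57, 58, 57, 57, 58, 57]
t=10: [51, 52, 51, 51, 52, 51]
t=11: [33, 34, 33, 33, 34, 33]
t=12: [20, 19, 20, 20, 19, 20]
t=13: [59, 58, 59, 59, 58, 59]
t=14: [56, 55, 56, 56, 55, 56]
t=15: [47, 46, 47, 47, 46, 47]
t=16: [20, 19, 20, 20, 19, 20]

Answer: 4
Key observation: The state at step 12, [20, 19, 20, 20, 19, 20], reappears at step 16 — and no state repeats earlier — so the cycle the system enters has period 4.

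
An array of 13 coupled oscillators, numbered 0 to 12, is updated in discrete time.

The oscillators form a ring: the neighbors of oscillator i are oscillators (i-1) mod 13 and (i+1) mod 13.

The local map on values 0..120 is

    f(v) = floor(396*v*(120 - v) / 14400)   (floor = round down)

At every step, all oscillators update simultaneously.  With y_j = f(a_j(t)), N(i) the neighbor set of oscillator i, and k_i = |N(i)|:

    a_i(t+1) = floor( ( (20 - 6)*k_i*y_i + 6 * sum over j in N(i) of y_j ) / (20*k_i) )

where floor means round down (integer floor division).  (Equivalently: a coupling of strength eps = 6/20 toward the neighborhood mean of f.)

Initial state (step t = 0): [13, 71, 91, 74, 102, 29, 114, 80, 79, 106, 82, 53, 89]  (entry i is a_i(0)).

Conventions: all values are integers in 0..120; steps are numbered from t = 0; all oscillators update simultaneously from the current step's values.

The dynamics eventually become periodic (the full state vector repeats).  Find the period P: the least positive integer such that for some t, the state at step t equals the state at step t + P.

Simulating step by step:
t=0: [13, 71, 91, 74, 102, 29, 114, 80, 79, 106, 82, 53, 89]
t=1: [52, 83, 78, 83, 59, 60, 36, 77, 81, 54, 80, 91, 72]
t=2: [94, 86, 88, 87, 96, 96, 86, 89, 88, 94, 87, 77, 91]
t=3: [69, 77, 77, 75, 65, 65, 76, 76, 75, 70, 78, 86, 74]
t=4: [94, 91, 91, 92, 97, 96, 92, 91, 92, 94, 89, 83, 91]
t=5: [68, 71, 71, 68, 62, 63, 69, 71, 69, 68, 75, 80, 73]
t=6: [96, 95, 95, 96, 97, 97, 96, 95, 96, 96, 92, 89, 93]
t=7: [64, 64, 64, 63, 61, 61, 63, 64, 63, 64, 69, 73, 69]
t=8: [97, 98, 98, 98, 98, 98, 98, 98, 98, 97, 96, 94, 96]
t=9: [61, 59, 59, 59, 59, 59, 59, 59, 59, 61, 63, 65, 63]
t=10: [98, 98, 98, 98, 98, 98, 98, 98, 98, 98, 98, 98, 98]
t=11: [59, 59, 59, 59, 59, 59, 59, 59, 59, 59, 59, 59, 59]
t=12: [98, 98, 98, 98, 98, 98, 98, 98, 98, 98, 98, 98, 98]

Answer: 2
Key observation: The state at step 10, [98, 98, 98, 98, 98, 98, 98, 98, 98, 98, 98, 98, 98], reappears at step 12 — and no state repeats earlier — so the cycle the system enters has period 2.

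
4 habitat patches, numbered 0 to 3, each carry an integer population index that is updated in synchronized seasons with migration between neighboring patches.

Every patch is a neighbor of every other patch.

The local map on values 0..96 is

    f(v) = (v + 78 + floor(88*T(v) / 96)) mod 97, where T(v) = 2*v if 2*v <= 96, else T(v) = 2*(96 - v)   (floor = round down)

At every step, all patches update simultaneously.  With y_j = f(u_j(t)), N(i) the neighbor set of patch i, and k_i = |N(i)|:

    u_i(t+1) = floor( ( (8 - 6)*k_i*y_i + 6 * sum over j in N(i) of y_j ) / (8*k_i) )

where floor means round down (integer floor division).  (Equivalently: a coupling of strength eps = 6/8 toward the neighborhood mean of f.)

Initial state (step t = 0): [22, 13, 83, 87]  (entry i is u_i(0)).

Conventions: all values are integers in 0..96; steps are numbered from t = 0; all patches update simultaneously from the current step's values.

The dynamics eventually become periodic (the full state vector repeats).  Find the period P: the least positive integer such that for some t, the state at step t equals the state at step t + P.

Simulating step by step:
t=0: [22, 13, 83, 87]
t=1: [57, 57, 57, 57]
t=2: [12, 12, 12, 12]
t=3: [15, 15, 15, 15]
t=4: [23, 23, 23, 23]
t=5: [46, 46, 46, 46]
t=6: [14, 14, 14, 14]
t=7: [20, 20, 20, 20]
t=8: [37, 37, 37, 37]
t=9: [85, 85, 85, 85]
t=10: [86, 86, 86, 86]
t=11: [85, 85, 85, 85]

Answer: 2
Key observation: The state at step 9, [85, 85, 85, 85], reappears at step 11 — and no state repeats earlier — so the cycle the system enters has period 2.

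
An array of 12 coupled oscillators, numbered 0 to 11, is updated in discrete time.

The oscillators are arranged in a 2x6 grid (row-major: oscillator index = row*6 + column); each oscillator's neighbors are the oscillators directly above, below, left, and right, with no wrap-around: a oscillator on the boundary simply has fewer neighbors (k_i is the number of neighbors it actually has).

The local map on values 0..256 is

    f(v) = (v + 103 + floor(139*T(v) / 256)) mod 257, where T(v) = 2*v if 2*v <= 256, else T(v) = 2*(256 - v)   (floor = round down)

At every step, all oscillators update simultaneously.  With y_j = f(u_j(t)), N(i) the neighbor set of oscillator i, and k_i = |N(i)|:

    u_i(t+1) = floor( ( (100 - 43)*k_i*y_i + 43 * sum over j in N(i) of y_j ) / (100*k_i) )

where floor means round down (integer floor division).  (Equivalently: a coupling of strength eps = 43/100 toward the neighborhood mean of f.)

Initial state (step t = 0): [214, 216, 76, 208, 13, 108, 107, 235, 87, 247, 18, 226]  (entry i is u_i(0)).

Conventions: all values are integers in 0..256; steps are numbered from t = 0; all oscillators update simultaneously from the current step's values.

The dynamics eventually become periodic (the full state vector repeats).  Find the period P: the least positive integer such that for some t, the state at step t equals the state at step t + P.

Answer: 3
Key observation: The state at step 19, [104, 104, 104, 104, 104, 104, 104, 104, 104, 104, 104, 104], reappears at step 22 — and no state repeats earlier — so the cycle the system enters has period 3.

Derivation:
t=0: [214, 216, 76, 208, 13, 108, 107, 235, 87, 247, 18, 226]
t=1: [97, 90, 36, 94, 119, 90, 84, 87, 45, 97, 127, 104]
t=2: [38, 55, 140, 69, 80, 52, 28, 51, 147, 77, 91, 66]
t=3: [185, 195, 145, 158, 77, 174, 175, 189, 109, 59, 56, 189]
t=4: [107, 107, 104, 111, 66, 86, 107, 102, 105, 186, 173, 131]
t=5: [69, 66, 65, 102, 167, 89, 66, 62, 69, 97, 128, 92]
t=6: [243, 239, 213, 89, 91, 49, 239, 236, 214, 87, 92, 52]
t=7: [103, 103, 94, 41, 59, 169, 103, 103, 93, 40, 60, 172]
t=8: [60, 57, 65, 172, 204, 134, 60, 56, 63, 171, 204, 134]
t=9: [226, 224, 216, 127, 107, 110, 226, 222, 214, 126, 107, 110]
t=10: [104, 104, 105, 103, 75, 73, 104, 104, 105, 102, 75, 73]
t=11: [62, 62, 63, 52, 46, 200, 62, 62, 63, 51, 46, 200]
t=12: [232, 232, 230, 212, 186, 125, 232, 232, 230, 211, 186, 125]
t=13: [104, 104, 104, 105, 107, 106, 104, 104, 104, 105, 107, 106]
t=14: [62, 62, 62, 65, 68, 67, 62, 62, 62, 65, 68, 67]
t=15: [232, 232, 232, 238, 242, 242, 232, 232, 232, 238, 242, 242]
t=16: [104, 104, 103, 103, 103, 103, 104, 104, 103, 103, 103, 103]
t=17: [62, 61, 60, 60, 60, 60, 62, 61, 60, 60, 60, 60]
t=18: [231, 230, 228, 228, 228, 228, 231, 230, 228, 228, 228, 228]
t=19: [104, 104, 104, 104, 104, 104, 104, 104, 104, 104, 104, 104]
t=20: [62, 62, 62, 62, 62, 62, 62, 62, 62, 62, 62, 62]
t=21: [232, 232, 232, 232, 232, 232, 232, 232, 232, 232, 232, 232]
t=22: [104, 104, 104, 104, 104, 104, 104, 104, 104, 104, 104, 104]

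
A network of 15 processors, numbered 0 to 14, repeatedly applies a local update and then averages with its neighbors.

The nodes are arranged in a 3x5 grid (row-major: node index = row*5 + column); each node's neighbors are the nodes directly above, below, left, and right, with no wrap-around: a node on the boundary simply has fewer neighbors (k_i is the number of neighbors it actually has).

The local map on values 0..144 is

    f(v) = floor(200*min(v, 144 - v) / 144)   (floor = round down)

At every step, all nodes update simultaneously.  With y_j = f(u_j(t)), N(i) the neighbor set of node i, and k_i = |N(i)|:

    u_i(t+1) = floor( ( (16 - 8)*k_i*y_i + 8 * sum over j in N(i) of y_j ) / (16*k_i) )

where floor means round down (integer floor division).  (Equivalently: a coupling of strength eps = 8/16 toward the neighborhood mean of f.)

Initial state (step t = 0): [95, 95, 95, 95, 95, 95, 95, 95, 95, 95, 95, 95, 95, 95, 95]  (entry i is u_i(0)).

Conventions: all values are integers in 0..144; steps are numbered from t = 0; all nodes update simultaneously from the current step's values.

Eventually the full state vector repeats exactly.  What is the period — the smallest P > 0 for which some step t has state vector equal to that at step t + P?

Answer: 4
Key observation: The state at step 0, [95, 95, 95, 95, 95, 95, 95, 95, 95, 95, 95, 95, 95, 95, 95], reappears at step 4 — and no state repeats earlier — so the cycle the system enters has period 4.

Derivation:
t=0: [95, 95, 95, 95, 95, 95, 95, 95, 95, 95, 95, 95, 95, 95, 95]
t=1: [68, 68, 68, 68, 68, 68, 68, 68, 68, 68, 68, 68, 68, 68, 68]
t=2: [94, 94, 94, 94, 94, 94, 94, 94, 94, 94, 94, 94, 94, 94, 94]
t=3: [69, 69, 69, 69, 69, 69, 69, 69, 69, 69, 69, 69, 69, 69, 69]
t=4: [95, 95, 95, 95, 95, 95, 95, 95, 95, 95, 95, 95, 95, 95, 95]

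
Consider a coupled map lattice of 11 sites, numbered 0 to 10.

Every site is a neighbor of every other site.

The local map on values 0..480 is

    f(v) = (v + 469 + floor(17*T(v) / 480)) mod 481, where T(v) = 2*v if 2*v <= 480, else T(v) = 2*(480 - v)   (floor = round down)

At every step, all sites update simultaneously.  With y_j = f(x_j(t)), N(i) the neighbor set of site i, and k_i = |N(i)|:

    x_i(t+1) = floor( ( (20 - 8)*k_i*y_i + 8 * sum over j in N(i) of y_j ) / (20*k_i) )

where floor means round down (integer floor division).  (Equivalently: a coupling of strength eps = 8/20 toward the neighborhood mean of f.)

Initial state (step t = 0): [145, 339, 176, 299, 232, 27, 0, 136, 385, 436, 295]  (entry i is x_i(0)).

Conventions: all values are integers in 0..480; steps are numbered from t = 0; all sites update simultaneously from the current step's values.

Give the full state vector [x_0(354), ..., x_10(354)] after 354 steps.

Simulating step by step:
t=0: [145, 339, 176, 299, 232, 27, 0, 136, 385, 436, 295]
t=1: [196, 304, 214, 283, 248, 125, 379, 190, 328, 355, 282]
t=2: [226, 286, 237, 275, 257, 183, 325, 223, 298, 312, 275]
t=3: [245, 277, 251, 271, 262, 219, 297, 243, 283, 290, 271]
t=4: [256, 273, 260, 270, 265, 241, 283, 255, 276, 280, 270]
t=5: [263, 272, 265, 270, 268, 255, 277, 262, 273, 276, 270]
t=6: [268, 272, 269, 271, 270, 263, 275, 267, 273, 274, 271]
t=7: [271, 273, 271, 272, 272, 268, 275, 271, 273, 274, 272]
t=8: [273, 274, 273, 274, 274, 272, 275, 273, 274, 275, 274]
t=9: [275, 275, 275, 275, 275, 274, 276, 275, 275, 276, 275]
t=10: [277, 277, 277, 277, 277, 276, 277, 277, 277, 277, 277]
t=11: [278, 278, 278, 278, 278, 278, 278, 278, 278, 278, 278]
t=12: [280, 280, 280, 280, 280, 280, 280, 280, 280, 280, 280]
t=13: [282, 282, 282, 282, 282, 282, 282, 282, 282, 282, 282]
t=14: [284, 284, 284, 284, 284, 284, 284, 284, 284, 284, 284]
t=15: [285, 285, 285, 285, 285, 285, 285, 285, 285, 285, 285]
t=16: [286, 286, 286, 286, 286, 286, 286, 286, 286, 286, 286]
t=17: [287, 287, 287, 287, 287, 287, 287, 287, 287, 287, 287]
t=18: [288, 288, 288, 288, 288, 288, 288, 288, 288, 288, 288]
t=19: [289, 289, 289, 289, 289, 289, 289, 289, 289, 289, 289]
t=20: [290, 290, 290, 290, 290, 290, 290, 290, 290, 290, 290]
t=21: [291, 291, 291, 291, 291, 291, 291, 291, 291, 291, 291]
t=22: [292, 292, 292, 292, 292, 292, 292, 292, 292, 292, 292]
t=23: [293, 293, 293, 293, 293, 293, 293, 293, 293, 293, 293]
t=24: [294, 294, 294, 294, 294, 294, 294, 294, 294, 294, 294]
t=25: [295, 295, 295, 295, 295, 295, 295, 295, 295, 295, 295]
t=26: [296, 296, 296, 296, 296, 296, 296, 296, 296, 296, 296]
t=27: [297, 297, 297, 297, 297, 297, 297, 297, 297, 297, 297]
t=28: [297, 297, 297, 297, 297, 297, 297, 297, 297, 297, 297]

Answer: [297, 297, 297, 297, 297, 297, 297, 297, 297, 297, 297]
Key observation: The state at step 27, [297, 297, 297, 297, 297, 297, 297, 297, 297, 297, 297], reappears at step 28: the system is in a cycle of period 1 from step 27 on.  Therefore the state at step 354 equals the state at step 27 + ((354 - 27) mod 1) = 27, which is [297, 297, 297, 297, 297, 297, 297, 297, 297, 297, 297].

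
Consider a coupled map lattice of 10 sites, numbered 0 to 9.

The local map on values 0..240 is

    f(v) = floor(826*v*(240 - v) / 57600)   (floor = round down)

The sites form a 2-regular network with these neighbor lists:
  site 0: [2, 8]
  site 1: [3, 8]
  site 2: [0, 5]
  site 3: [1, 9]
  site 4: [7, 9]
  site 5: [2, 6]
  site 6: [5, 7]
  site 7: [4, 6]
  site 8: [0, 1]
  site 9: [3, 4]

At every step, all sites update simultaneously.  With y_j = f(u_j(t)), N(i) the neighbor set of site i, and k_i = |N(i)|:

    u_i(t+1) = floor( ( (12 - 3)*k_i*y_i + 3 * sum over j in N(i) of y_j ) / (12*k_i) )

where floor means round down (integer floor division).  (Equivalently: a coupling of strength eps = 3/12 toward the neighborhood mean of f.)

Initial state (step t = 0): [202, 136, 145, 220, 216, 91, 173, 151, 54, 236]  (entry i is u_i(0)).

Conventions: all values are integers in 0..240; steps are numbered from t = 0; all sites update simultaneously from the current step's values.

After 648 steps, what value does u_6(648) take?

Answer: u_6(648) = 107
Key observation: The state at step 21, [132, 164, 192, 200, 202, 204, 204, 203, 118, 202], reappears at step 25: the system is in a cycle of period 4 from step 21 on.  Therefore the state at step 648 equals the state at step 21 + ((648 - 21) mod 4) = 24, which is [195, 173, 137, 120, 104, 110, 107, 106, 202, 103].

Derivation:
t=0: [202, 136, 145, 220, 216, 91, 173, 151, 54, 236]
t=1: [125, 177, 185, 74, 81, 190, 172, 174, 147, 26]
t=2: [197, 165, 151, 161, 168, 141, 162, 166, 192, 104]
t=3: [131, 172, 184, 183, 177, 196, 182, 176, 136, 195]
t=4: [196, 169, 151, 148, 155, 129, 148, 159, 197, 132]
t=5: [131, 168, 185, 193, 189, 202, 194, 185, 127, 200]
t=6: [196, 171, 148, 133, 135, 116, 127, 141, 200, 119]
t=7: [130, 166, 187, 199, 203, 204, 204, 201, 122, 205]
t=8: [197, 172, 145, 122, 107, 109, 105, 110, 202, 104]
t=9: [129, 164, 188, 200, 203, 203, 203, 204, 118, 202]
t=10: [197, 173, 144, 121, 107, 111, 106, 105, 202, 110]
t=11: [129, 164, 189, 200, 204, 203, 203, 203, 118, 205]
t=12: [196, 173, 142, 120, 104, 110, 107, 106, 202, 103]
t=13: [130, 164, 190, 200, 202, 204, 204, 203, 118, 202]
t=14: [196, 173, 140, 121, 109, 108, 105, 107, 202, 110]
t=15: [131, 164, 190, 200, 204, 203, 203, 203, 118, 205]
t=16: [195, 173, 140, 120, 104, 110, 107, 106, 202, 103]
t=17: [132, 164, 191, 200, 202, 204, 204, 203, 118, 202]
t=18: [195, 173, 139, 121, 109, 108, 105, 107, 202, 110]
t=19: [132, 164, 191, 200, 204, 203, 203, 203, 118, 205]
t=20: [195, 173, 139, 120, 104, 110, 107, 106, 202, 103]
t=21: [132, 164, 192, 200, 202, 204, 204, 203, 118, 202]
t=22: [195, 173, 137, 121, 109, 108, 105, 107, 202, 110]
t=23: [132, 164, 192, 200, 204, 203, 203, 203, 118, 205]
t=24: [195, 173, 137, 120, 104, 110, 107, 106, 202, 103]
t=25: [132, 164, 192, 200, 202, 204, 204, 203, 118, 202]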